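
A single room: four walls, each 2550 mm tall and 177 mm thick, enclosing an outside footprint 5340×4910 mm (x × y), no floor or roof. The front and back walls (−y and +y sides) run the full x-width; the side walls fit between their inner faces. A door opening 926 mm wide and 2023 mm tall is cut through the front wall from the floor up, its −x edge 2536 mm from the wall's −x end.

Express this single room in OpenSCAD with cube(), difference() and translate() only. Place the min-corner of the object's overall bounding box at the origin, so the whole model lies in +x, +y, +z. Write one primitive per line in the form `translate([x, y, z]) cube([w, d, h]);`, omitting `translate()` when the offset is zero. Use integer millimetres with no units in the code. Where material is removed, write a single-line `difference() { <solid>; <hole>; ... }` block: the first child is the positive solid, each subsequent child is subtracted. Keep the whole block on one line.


difference() { cube([5340, 177, 2550]); translate([2536, 0, 0]) cube([926, 177, 2023]); }
translate([0, 4733, 0]) cube([5340, 177, 2550]);
translate([0, 177, 0]) cube([177, 4556, 2550]);
translate([5163, 177, 0]) cube([177, 4556, 2550]);


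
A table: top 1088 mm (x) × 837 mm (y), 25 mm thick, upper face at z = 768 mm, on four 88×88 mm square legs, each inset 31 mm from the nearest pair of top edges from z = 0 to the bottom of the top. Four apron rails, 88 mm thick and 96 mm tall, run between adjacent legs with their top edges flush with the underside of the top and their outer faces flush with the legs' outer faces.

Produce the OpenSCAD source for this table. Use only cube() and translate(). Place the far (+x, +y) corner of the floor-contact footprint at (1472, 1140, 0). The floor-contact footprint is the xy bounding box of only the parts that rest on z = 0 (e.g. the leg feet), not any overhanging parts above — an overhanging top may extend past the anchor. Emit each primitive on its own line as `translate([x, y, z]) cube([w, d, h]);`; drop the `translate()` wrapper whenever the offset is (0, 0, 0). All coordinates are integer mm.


translate([415, 334, 743]) cube([1088, 837, 25]);
translate([446, 365, 0]) cube([88, 88, 743]);
translate([1384, 365, 0]) cube([88, 88, 743]);
translate([446, 1052, 0]) cube([88, 88, 743]);
translate([1384, 1052, 0]) cube([88, 88, 743]);
translate([534, 365, 647]) cube([850, 88, 96]);
translate([534, 1052, 647]) cube([850, 88, 96]);
translate([446, 453, 647]) cube([88, 599, 96]);
translate([1384, 453, 647]) cube([88, 599, 96]);


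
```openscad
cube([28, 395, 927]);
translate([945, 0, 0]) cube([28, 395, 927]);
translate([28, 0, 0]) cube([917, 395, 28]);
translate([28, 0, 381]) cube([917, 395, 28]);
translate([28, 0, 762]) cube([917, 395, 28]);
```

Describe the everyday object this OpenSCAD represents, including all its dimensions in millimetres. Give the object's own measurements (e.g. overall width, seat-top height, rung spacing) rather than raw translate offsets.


An open bookshelf. Two side panels, each 28 mm thick, 395 mm deep and 927 mm tall, stand 973 mm apart (outside-to-outside). Between them sit 3 shelves, each 28 mm thick and 395 mm deep, spanning the full gap between the sides. The bottom shelf rests on the floor (its underside at z = 0) and the clear gap between one shelf's top and the next shelf's underside is 353 mm.


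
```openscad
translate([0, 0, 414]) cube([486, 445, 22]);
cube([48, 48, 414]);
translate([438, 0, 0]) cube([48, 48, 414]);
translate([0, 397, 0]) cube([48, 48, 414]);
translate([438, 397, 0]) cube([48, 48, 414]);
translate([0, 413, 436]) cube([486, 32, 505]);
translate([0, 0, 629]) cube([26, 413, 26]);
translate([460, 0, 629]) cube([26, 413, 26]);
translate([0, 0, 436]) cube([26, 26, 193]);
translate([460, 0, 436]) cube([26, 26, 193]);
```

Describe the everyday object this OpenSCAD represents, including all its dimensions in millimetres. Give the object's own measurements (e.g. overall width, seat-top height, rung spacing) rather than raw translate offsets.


A chair. The seat is a 486×445×22 mm slab with its top at z = 436 mm, on four 48×48 mm corner legs (flush with the seat edges, standing on z = 0). A flat backrest 32 mm thick, 505 mm tall, spans the full seat width and rises from the seat top along its +y edge, rear face flush with the rear of the seat. Two armrests of 26×26 mm section run along each side from the seat's front edge to the front of the backrest, top faces 219 mm above the seat top and outer faces flush with the seat's x-edges; a 26×26 mm post under the front of each armrest stands on the seat at the front corner.


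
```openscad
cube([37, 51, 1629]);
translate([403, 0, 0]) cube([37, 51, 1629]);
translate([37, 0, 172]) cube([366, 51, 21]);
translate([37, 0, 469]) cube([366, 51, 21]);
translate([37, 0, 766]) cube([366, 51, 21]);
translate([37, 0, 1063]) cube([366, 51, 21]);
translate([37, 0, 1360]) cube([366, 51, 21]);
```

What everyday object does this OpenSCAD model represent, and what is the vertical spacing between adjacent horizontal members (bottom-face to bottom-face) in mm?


A ladder. The rung spacing is 297 mm.

Two tall 37×51 posts with 5 short bars between them — a ladder. Adjacent rungs sit at z = 172 and z = 469, so the spacing is 469 − 172 = 297 mm.


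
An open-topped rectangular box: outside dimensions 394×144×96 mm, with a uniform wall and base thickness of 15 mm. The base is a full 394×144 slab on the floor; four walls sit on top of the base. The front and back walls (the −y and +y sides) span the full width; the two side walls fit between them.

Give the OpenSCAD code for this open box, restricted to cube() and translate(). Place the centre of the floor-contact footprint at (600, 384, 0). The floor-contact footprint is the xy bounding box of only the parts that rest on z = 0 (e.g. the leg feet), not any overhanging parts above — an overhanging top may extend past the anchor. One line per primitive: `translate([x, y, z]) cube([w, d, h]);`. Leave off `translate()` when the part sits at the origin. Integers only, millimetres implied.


translate([403, 312, 0]) cube([394, 144, 15]);
translate([403, 312, 15]) cube([394, 15, 81]);
translate([403, 441, 15]) cube([394, 15, 81]);
translate([403, 327, 15]) cube([15, 114, 81]);
translate([782, 327, 15]) cube([15, 114, 81]);


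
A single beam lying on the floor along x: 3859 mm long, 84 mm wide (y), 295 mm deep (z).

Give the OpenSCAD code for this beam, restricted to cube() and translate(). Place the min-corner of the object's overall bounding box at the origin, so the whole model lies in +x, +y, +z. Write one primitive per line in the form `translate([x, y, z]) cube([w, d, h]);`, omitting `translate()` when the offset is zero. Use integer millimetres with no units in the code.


cube([3859, 84, 295]);


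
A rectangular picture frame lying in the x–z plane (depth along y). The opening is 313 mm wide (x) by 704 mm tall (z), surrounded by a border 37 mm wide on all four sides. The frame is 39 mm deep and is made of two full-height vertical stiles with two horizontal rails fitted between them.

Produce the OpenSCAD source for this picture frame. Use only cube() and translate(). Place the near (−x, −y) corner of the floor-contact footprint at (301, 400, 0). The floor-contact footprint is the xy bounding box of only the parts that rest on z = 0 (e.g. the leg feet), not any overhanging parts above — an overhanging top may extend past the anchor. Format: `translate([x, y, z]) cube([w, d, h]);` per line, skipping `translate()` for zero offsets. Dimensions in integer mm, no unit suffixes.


translate([301, 400, 0]) cube([37, 39, 778]);
translate([651, 400, 0]) cube([37, 39, 778]);
translate([338, 400, 0]) cube([313, 39, 37]);
translate([338, 400, 741]) cube([313, 39, 37]);


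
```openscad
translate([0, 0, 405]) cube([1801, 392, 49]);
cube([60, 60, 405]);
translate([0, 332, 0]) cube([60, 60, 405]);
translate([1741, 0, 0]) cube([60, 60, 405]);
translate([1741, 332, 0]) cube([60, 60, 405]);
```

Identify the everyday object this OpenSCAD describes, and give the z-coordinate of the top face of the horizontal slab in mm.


A bench. The seat-top height is 454 mm.

A long slab on four corner posts — a bench. The slab sits at z = 405 with thickness 49, so the top is 405 + 49 = 454 mm.


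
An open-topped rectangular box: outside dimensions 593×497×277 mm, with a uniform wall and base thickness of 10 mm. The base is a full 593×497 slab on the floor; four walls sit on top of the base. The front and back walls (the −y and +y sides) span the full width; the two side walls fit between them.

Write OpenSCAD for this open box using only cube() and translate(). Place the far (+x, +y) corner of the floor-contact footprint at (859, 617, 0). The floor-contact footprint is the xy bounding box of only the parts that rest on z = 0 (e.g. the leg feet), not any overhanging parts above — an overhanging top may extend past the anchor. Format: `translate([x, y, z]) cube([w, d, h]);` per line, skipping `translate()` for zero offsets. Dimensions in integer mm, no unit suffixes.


translate([266, 120, 0]) cube([593, 497, 10]);
translate([266, 120, 10]) cube([593, 10, 267]);
translate([266, 607, 10]) cube([593, 10, 267]);
translate([266, 130, 10]) cube([10, 477, 267]);
translate([849, 130, 10]) cube([10, 477, 267]);


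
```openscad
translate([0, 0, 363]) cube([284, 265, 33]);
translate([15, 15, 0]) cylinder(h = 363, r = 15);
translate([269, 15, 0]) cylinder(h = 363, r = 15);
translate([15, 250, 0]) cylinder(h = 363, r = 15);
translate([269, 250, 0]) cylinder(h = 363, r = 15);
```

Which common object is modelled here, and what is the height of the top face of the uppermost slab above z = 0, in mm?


A stool. The seat height is 396 mm.

A 284×265×33 slab at z = 363 on four corner cylinders — a stool. The seat top is 363 + 33 = 396 mm.


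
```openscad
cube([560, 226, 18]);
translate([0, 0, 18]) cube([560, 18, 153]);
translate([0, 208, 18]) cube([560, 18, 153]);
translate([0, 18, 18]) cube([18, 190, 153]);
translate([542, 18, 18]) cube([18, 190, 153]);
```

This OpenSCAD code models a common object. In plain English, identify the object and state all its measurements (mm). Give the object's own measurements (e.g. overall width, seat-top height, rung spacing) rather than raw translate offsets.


An open-topped rectangular box: outside dimensions 560×226×171 mm, with a uniform wall and base thickness of 18 mm. The base is a full 560×226 slab on the floor; four walls sit on top of the base. The front and back walls (the −y and +y sides) span the full width; the two side walls fit between them.


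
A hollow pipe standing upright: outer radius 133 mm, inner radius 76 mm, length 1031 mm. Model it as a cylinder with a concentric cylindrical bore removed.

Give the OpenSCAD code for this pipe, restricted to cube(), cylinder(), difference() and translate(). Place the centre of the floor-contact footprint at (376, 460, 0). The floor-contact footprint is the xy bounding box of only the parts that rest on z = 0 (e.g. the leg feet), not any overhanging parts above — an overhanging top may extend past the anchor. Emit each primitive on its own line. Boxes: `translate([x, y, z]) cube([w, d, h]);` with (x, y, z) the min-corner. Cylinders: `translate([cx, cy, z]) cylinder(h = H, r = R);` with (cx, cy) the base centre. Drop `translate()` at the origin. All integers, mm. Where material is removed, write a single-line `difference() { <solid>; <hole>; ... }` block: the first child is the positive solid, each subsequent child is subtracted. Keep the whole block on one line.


difference() { translate([376, 460, 0]) cylinder(h = 1031, r = 133); translate([376, 460, 0]) cylinder(h = 1031, r = 76); }


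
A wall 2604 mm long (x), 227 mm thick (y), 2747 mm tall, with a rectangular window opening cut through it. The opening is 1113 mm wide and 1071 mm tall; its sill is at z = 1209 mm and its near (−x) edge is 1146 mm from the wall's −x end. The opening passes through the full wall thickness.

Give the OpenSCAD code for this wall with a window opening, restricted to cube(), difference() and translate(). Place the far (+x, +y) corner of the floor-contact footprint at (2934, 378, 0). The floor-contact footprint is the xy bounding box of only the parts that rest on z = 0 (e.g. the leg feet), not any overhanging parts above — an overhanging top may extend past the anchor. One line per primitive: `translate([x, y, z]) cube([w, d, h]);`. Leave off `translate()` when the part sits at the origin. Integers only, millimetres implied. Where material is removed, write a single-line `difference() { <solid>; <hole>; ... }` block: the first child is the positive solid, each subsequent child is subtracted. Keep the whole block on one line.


difference() { translate([330, 151, 0]) cube([2604, 227, 2747]); translate([1476, 151, 1209]) cube([1113, 227, 1071]); }


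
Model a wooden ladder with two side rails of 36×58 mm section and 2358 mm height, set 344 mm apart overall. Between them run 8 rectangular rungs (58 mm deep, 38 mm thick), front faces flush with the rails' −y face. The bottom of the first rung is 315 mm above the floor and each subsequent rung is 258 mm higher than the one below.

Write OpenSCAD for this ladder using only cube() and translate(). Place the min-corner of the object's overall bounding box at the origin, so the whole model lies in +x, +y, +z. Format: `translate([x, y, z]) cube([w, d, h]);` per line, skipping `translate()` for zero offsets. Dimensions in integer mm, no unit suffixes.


cube([36, 58, 2358]);
translate([308, 0, 0]) cube([36, 58, 2358]);
translate([36, 0, 315]) cube([272, 58, 38]);
translate([36, 0, 573]) cube([272, 58, 38]);
translate([36, 0, 831]) cube([272, 58, 38]);
translate([36, 0, 1089]) cube([272, 58, 38]);
translate([36, 0, 1347]) cube([272, 58, 38]);
translate([36, 0, 1605]) cube([272, 58, 38]);
translate([36, 0, 1863]) cube([272, 58, 38]);
translate([36, 0, 2121]) cube([272, 58, 38]);


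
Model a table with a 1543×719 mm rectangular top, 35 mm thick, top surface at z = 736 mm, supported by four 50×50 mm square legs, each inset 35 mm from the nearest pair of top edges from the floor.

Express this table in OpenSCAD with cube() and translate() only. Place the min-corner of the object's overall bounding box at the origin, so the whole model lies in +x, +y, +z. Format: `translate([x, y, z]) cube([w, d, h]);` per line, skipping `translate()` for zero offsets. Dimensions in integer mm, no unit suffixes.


// leg_h = 736 - 35 = 701
translate([0, 0, 701]) cube([1543, 719, 35]);
translate([35, 35, 0]) cube([50, 50, 701]);
translate([1458, 35, 0]) cube([50, 50, 701]);
translate([35, 634, 0]) cube([50, 50, 701]);
translate([1458, 634, 0]) cube([50, 50, 701]);


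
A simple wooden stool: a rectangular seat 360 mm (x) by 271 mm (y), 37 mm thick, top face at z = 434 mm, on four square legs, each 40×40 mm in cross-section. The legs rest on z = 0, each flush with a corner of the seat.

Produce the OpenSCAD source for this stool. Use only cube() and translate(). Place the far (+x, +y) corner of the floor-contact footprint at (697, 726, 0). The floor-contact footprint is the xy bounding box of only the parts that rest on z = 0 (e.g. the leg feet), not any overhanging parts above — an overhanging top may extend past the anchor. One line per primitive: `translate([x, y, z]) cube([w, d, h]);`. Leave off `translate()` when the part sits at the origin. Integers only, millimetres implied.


// leg_h = 434 - 37 = 397
translate([337, 455, 397]) cube([360, 271, 37]);
translate([337, 455, 0]) cube([40, 40, 397]);
translate([657, 455, 0]) cube([40, 40, 397]);
translate([337, 686, 0]) cube([40, 40, 397]);
translate([657, 686, 0]) cube([40, 40, 397]);


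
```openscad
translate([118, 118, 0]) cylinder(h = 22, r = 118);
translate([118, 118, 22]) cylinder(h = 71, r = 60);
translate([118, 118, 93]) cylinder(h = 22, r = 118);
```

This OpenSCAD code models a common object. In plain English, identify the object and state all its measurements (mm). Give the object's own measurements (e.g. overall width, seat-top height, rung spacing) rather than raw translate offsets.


A spool: two coaxial disc flanges of radius 118 mm and thickness 22 mm, joined by a core cylinder of radius 60 mm and height 71 mm. The lower flange rests on z = 0 and the three cylinders share a vertical axis.


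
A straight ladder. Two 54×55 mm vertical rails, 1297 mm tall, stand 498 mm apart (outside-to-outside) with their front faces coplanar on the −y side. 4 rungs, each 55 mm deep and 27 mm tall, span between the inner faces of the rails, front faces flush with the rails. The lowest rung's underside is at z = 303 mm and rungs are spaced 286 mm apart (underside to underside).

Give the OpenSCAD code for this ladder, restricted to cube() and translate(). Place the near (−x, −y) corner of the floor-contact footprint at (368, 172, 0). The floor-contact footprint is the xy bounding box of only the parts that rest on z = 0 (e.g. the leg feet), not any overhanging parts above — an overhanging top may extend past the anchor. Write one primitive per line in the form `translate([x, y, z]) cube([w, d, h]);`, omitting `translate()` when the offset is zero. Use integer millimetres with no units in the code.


// rung span = 498 - 2*54 = 390
// rung[k] z = 303 + k*286
translate([368, 172, 0]) cube([54, 55, 1297]);
translate([812, 172, 0]) cube([54, 55, 1297]);
translate([422, 172, 303]) cube([390, 55, 27]);
translate([422, 172, 589]) cube([390, 55, 27]);
translate([422, 172, 875]) cube([390, 55, 27]);
translate([422, 172, 1161]) cube([390, 55, 27]);


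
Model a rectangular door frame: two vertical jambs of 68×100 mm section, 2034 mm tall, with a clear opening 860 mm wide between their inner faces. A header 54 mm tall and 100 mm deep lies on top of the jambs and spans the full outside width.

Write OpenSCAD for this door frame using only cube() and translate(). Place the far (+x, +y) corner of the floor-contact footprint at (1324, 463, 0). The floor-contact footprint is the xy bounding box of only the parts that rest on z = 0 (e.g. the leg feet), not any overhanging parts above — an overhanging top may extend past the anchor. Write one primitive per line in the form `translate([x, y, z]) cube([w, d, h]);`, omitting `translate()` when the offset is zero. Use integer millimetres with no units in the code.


translate([328, 363, 0]) cube([68, 100, 2034]);
translate([1256, 363, 0]) cube([68, 100, 2034]);
translate([328, 363, 2034]) cube([996, 100, 54]);


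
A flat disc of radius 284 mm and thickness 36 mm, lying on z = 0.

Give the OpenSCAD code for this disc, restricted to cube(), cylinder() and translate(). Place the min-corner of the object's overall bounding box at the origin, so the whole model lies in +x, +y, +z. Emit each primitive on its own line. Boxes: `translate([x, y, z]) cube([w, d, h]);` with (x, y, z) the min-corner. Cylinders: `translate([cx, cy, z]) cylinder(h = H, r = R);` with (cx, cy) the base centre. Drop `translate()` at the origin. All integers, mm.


translate([284, 284, 0]) cylinder(h = 36, r = 284);


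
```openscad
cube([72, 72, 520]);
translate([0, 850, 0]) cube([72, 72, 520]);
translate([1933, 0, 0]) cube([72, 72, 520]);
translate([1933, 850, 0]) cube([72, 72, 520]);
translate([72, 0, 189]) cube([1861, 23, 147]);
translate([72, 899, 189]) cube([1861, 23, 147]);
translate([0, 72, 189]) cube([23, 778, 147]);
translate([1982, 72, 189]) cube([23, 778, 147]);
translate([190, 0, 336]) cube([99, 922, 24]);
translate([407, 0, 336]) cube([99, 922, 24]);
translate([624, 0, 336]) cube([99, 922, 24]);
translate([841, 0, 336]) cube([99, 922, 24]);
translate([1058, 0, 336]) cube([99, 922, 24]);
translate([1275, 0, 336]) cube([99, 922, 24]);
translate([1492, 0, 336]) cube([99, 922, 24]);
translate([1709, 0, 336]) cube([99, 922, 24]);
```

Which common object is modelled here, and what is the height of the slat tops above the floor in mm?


A bed frame. The slat-top height is 360 mm.

Four posts, four rails, and a row of slats — a bed frame. Slats sit on the rails at z = 189 + 147 = 336; with slat thickness 24, the top is 360 mm.


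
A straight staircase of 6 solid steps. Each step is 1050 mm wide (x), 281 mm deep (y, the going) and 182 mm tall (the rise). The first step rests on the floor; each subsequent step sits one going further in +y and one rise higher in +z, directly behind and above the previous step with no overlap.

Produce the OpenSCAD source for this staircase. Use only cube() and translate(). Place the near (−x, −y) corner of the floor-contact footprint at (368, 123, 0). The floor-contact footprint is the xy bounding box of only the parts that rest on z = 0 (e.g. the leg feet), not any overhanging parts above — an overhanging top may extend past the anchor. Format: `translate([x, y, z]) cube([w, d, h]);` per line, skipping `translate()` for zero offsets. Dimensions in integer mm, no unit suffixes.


translate([368, 123, 0]) cube([1050, 281, 182]);
translate([368, 404, 182]) cube([1050, 281, 182]);
translate([368, 685, 364]) cube([1050, 281, 182]);
translate([368, 966, 546]) cube([1050, 281, 182]);
translate([368, 1247, 728]) cube([1050, 281, 182]);
translate([368, 1528, 910]) cube([1050, 281, 182]);


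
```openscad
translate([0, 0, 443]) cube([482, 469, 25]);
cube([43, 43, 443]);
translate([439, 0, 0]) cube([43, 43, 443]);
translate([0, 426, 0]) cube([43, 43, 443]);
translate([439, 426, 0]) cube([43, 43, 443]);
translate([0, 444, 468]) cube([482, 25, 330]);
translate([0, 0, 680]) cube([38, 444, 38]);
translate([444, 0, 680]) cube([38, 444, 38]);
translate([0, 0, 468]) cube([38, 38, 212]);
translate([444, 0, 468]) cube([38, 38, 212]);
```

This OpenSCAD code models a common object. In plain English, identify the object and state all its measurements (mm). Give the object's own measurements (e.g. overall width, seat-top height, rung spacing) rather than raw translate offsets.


A chair. The seat is a 482×469×25 mm slab with its top at z = 468 mm, on four 43×43 mm corner legs (flush with the seat edges, standing on z = 0). A flat backrest 25 mm thick, 330 mm tall, spans the full seat width and rises from the seat top along its +y edge, rear face flush with the rear of the seat. Two armrests of 38×38 mm section run along each side from the seat's front edge to the front of the backrest, top faces 250 mm above the seat top and outer faces flush with the seat's x-edges; a 38×38 mm post under the front of each armrest stands on the seat at the front corner.


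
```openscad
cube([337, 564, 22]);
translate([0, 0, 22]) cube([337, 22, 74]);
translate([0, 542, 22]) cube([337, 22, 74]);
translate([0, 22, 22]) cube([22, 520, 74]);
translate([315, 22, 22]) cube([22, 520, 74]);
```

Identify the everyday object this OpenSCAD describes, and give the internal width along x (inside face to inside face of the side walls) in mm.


An open box. The internal width is 293 mm.

A 337×564 base slab with four walls standing on it — an open box. The base is 337 mm wide and the walls are 22 mm thick, so the internal width is 337 − 2 × 22 = 293 mm.


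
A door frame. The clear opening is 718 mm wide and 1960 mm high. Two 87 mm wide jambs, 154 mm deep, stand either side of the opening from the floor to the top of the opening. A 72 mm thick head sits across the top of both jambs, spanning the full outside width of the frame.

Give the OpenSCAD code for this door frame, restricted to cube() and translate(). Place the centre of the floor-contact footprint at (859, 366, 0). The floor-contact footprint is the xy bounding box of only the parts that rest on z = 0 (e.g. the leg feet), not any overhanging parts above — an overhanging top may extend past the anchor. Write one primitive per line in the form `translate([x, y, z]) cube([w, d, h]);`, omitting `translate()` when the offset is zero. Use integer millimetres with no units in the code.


translate([413, 289, 0]) cube([87, 154, 1960]);
translate([1218, 289, 0]) cube([87, 154, 1960]);
translate([413, 289, 1960]) cube([892, 154, 72]);


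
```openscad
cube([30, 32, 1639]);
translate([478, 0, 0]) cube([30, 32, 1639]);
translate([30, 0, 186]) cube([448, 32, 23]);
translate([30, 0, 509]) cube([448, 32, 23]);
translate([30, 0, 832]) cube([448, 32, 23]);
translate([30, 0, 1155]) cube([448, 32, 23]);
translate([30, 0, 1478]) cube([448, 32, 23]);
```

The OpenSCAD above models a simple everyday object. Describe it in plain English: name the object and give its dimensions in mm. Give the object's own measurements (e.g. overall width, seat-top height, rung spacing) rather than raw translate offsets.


A straight ladder. Two 30×32 mm vertical rails, 1639 mm tall, stand 508 mm apart (outside-to-outside) with their front faces coplanar on the −y side. 5 rungs, each 32 mm deep and 23 mm tall, span between the inner faces of the rails, front faces flush with the rails. The lowest rung's underside is at z = 186 mm and rungs are spaced 323 mm apart (underside to underside).


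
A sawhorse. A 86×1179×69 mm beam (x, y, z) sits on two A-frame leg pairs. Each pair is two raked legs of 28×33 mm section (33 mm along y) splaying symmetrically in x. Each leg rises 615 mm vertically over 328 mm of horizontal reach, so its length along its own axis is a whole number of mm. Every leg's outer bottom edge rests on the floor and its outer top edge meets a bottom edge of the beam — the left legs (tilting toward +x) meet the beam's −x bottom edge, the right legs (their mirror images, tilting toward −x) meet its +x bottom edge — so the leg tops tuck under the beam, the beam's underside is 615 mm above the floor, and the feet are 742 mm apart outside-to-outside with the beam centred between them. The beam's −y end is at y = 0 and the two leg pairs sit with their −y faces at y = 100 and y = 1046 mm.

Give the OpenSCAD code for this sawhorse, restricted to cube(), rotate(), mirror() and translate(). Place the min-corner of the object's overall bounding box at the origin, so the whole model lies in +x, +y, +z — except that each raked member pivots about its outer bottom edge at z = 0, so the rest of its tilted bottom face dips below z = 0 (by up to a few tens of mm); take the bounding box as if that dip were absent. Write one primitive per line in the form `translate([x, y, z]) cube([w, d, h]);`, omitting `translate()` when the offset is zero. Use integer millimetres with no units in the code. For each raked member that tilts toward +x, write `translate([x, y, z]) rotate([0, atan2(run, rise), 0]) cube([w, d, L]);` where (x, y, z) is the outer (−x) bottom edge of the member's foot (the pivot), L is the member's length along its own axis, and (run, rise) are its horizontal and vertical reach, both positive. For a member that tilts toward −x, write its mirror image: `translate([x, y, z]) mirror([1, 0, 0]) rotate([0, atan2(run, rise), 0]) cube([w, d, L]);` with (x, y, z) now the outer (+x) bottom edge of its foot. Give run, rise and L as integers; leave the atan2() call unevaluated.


translate([328, 0, 615]) cube([86, 1179, 69]);
translate([0, 100, 0]) rotate([0, atan2(328, 615), 0]) cube([28, 33, 697]);
translate([742, 100, 0]) mirror([1, 0, 0]) rotate([0, atan2(328, 615), 0]) cube([28, 33, 697]);
translate([0, 1046, 0]) rotate([0, atan2(328, 615), 0]) cube([28, 33, 697]);
translate([742, 1046, 0]) mirror([1, 0, 0]) rotate([0, atan2(328, 615), 0]) cube([28, 33, 697]);


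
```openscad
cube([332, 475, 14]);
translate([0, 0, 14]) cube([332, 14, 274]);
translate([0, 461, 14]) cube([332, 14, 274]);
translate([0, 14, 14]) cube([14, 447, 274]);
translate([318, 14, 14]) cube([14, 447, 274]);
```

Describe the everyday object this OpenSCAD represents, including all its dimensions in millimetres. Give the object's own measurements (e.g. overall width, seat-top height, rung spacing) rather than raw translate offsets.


An open-topped rectangular box: outside dimensions 332×475×288 mm, with a uniform wall and base thickness of 14 mm. The base is a full 332×475 slab on the floor; four walls sit on top of the base. The front and back walls (the −y and +y sides) span the full width; the two side walls fit between them.


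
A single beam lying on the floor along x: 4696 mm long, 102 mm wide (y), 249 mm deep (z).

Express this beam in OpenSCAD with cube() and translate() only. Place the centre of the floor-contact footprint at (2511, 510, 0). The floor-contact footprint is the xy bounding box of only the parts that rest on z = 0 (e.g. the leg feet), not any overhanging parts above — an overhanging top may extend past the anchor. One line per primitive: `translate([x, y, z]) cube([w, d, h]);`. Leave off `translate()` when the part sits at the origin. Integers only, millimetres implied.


translate([163, 459, 0]) cube([4696, 102, 249]);


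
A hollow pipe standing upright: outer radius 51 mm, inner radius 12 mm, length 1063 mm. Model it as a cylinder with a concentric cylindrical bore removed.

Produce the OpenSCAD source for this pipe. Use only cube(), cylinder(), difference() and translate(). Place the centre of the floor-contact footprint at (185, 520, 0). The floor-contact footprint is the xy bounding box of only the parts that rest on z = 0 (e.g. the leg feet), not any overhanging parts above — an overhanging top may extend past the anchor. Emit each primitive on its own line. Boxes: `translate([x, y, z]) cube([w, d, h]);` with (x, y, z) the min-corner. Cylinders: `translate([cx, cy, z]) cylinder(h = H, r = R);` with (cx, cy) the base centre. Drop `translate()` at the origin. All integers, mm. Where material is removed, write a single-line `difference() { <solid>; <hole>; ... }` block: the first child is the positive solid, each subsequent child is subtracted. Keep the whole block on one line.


difference() { translate([185, 520, 0]) cylinder(h = 1063, r = 51); translate([185, 520, 0]) cylinder(h = 1063, r = 12); }


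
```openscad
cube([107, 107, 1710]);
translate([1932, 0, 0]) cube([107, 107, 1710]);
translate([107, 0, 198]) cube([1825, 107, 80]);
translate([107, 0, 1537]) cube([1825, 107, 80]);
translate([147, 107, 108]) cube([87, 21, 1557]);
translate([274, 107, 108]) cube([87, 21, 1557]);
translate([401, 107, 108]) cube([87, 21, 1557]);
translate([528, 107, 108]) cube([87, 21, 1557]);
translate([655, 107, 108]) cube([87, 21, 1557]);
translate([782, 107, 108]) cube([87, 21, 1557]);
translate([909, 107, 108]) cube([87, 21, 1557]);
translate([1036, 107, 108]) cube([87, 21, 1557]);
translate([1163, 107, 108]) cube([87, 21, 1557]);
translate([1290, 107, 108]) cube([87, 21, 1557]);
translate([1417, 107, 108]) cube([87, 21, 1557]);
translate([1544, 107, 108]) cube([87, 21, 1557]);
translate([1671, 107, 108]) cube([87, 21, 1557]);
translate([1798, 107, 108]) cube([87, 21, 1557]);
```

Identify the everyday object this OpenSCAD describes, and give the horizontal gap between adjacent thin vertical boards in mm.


A fence section. The picket gap is 40 mm.

Two posts, two rails, 14 pickets — a fence section. Span 1825 mm holds 14 pickets of 87 mm with 15 equal gaps: ⌊(1825 − 14·87) / 15⌋ = 40 mm.


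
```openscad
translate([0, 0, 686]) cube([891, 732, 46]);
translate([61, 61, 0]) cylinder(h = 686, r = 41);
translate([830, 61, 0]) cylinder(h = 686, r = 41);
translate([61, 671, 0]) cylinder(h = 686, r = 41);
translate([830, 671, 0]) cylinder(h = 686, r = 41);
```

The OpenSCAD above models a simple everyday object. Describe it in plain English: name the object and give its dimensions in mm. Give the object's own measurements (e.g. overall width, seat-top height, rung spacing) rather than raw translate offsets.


A table: top 891 mm (x) × 732 mm (y), 46 mm thick, upper face at z = 732 mm, on four round legs of 82 mm diameter, each leg's bounding box inset 20 mm from the nearest pair of top edges from z = 0 to the bottom of the top.


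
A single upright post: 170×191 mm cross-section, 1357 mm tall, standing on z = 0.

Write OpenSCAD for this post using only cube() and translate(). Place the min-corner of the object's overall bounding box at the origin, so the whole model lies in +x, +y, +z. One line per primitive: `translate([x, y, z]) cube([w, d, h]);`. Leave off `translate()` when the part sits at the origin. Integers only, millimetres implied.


cube([170, 191, 1357]);


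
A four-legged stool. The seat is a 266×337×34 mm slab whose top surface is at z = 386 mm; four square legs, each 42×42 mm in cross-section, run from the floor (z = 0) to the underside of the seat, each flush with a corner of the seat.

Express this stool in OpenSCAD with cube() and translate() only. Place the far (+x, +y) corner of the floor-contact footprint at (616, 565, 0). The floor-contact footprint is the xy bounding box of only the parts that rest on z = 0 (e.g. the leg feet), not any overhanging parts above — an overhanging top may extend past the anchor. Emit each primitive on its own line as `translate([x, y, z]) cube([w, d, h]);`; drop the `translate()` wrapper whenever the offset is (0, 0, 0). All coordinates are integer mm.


// leg_h = 386 - 34 = 352
translate([350, 228, 352]) cube([266, 337, 34]);
translate([350, 228, 0]) cube([42, 42, 352]);
translate([574, 228, 0]) cube([42, 42, 352]);
translate([350, 523, 0]) cube([42, 42, 352]);
translate([574, 523, 0]) cube([42, 42, 352]);


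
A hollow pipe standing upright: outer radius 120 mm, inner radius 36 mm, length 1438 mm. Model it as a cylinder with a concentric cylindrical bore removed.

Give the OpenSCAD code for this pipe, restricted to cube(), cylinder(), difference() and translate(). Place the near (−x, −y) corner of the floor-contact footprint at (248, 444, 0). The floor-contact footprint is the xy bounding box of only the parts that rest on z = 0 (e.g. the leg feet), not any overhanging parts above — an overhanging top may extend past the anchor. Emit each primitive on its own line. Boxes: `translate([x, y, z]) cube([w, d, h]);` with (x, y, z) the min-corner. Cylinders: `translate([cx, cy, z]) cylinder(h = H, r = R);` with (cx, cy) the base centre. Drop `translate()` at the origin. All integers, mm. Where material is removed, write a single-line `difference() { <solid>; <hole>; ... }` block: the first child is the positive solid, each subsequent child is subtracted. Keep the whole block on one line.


difference() { translate([368, 564, 0]) cylinder(h = 1438, r = 120); translate([368, 564, 0]) cylinder(h = 1438, r = 36); }


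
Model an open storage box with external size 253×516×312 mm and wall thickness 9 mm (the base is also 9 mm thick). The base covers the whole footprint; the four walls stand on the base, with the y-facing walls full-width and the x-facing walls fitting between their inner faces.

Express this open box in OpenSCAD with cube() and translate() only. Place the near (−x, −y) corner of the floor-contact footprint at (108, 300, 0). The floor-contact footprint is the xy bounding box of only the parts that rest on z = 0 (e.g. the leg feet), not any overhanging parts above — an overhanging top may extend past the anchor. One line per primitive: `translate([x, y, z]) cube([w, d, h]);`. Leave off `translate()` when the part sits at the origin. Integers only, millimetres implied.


translate([108, 300, 0]) cube([253, 516, 9]);
translate([108, 300, 9]) cube([253, 9, 303]);
translate([108, 807, 9]) cube([253, 9, 303]);
translate([108, 309, 9]) cube([9, 498, 303]);
translate([352, 309, 9]) cube([9, 498, 303]);


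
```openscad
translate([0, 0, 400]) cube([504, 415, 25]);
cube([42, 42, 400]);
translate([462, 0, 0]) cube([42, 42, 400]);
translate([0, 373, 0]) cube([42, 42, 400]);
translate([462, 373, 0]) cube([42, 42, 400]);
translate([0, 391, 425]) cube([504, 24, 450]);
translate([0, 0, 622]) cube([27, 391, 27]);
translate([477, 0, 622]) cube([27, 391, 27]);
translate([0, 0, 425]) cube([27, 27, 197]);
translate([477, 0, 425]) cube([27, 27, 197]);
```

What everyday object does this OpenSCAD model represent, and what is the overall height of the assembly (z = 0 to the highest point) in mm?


A chair. The overall height is 875 mm.

A slab on four corner posts with a tall panel at the back — a chair. The seat slab sits at z = 400 with thickness 25, and the 450 mm backrest starts at the seat top, so the overall height is 400 + 25 + 450 = 875 mm.


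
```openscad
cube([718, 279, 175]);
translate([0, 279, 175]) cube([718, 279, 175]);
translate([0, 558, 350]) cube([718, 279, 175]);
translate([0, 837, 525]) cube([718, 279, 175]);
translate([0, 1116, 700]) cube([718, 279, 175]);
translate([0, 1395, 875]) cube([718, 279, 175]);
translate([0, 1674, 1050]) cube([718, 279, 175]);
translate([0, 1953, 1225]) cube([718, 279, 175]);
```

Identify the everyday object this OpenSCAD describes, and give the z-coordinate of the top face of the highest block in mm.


A staircase. The total rise is 1400 mm.

8 identical blocks, each offset up and back from the previous — a staircase. Each step is 175 mm tall and there are 8 of them, so the total rise is 8 × 175 = 1400 mm.


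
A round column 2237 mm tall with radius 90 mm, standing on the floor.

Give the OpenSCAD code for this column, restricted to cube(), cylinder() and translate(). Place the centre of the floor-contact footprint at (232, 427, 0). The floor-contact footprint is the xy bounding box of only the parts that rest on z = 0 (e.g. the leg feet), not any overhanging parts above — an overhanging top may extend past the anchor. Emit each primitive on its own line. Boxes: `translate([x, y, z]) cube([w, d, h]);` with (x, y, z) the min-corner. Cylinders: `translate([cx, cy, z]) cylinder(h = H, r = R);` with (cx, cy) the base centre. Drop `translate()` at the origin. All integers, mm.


translate([232, 427, 0]) cylinder(h = 2237, r = 90);


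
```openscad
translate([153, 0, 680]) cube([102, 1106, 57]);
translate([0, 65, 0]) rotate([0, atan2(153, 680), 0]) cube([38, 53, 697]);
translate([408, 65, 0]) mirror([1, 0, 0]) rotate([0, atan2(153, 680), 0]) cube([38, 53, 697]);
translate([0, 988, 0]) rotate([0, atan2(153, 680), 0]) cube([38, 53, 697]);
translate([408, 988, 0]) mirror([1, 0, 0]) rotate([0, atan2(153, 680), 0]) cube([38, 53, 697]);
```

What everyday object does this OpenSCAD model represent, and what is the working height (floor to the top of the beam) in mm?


A sawhorse. The overall height is 737 mm.

A beam across two mirrored pairs of raked legs — a sawhorse. The beam's underside is at z = 680 (matching the legs' vertical rise in atan2(153, 680)) and the beam is 57 mm tall, so its top is at 680 + 57 = 737 mm. The raked legs top out at the beam's underside, so that is the highest point.


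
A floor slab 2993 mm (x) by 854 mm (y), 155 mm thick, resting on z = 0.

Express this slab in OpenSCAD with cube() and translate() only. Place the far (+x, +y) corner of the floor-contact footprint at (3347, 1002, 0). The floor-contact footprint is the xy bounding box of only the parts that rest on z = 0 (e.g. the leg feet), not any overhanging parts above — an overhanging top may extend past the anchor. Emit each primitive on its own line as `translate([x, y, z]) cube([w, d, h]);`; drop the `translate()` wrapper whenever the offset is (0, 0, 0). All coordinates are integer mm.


translate([354, 148, 0]) cube([2993, 854, 155]);


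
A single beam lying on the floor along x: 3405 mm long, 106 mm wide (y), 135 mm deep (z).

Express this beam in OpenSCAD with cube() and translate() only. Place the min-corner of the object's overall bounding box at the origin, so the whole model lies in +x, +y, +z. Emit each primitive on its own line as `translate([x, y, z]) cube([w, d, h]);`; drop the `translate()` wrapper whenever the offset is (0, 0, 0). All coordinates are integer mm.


cube([3405, 106, 135]);


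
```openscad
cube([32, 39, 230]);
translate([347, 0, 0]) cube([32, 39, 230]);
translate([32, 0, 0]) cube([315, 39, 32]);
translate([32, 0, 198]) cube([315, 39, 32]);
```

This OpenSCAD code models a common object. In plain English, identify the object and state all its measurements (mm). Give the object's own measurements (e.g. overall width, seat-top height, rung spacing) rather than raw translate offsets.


A rectangular picture frame lying in the x–z plane (depth along y). The opening is 315 mm wide (x) by 166 mm tall (z), surrounded by a border 32 mm wide on all four sides. The frame is 39 mm deep and is made of two full-height vertical stiles with two horizontal rails fitted between them.
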